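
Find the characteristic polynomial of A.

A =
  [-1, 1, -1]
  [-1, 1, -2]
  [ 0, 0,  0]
x^3

Expanding det(x·I − A) (e.g. by cofactor expansion or by noting that A is similar to its Jordan form J, which has the same characteristic polynomial as A) gives
  χ_A(x) = x^3
which factors as x^3. The eigenvalues (with algebraic multiplicities) are λ = 0 with multiplicity 3.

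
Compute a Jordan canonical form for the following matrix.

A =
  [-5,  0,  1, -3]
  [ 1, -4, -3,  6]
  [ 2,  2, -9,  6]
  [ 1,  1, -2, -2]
J_3(-5) ⊕ J_1(-5)

The characteristic polynomial is
  det(x·I − A) = x^4 + 20*x^3 + 150*x^2 + 500*x + 625 = (x + 5)^4

Eigenvalues and multiplicities (the geometric multiplicity of λ is n − rank(A − λI), which equals the number of Jordan blocks for λ):
  λ = -5: algebraic multiplicity = 4, geometric multiplicity = 2

Determining the block sizes for each eigenvalue:
  λ = -5: with am = 4 and gm = 2, the partition is not yet determined (e.g. several partitions of 4 into 2 parts exist). Let N = A − (-5)·I. Computing rank(N^1) = 2, rank(N^2) = 1, rank(N^3) = 0; the number of blocks of size ≥ j is rank(N^{j−1}) − rank(N^j), giving [2, 1, 1]. So we have 1 block(s) of size 3, 1 block(s) of size 1 → block sizes [3, 1]

Assembling the blocks gives a Jordan form
J =
  [-5,  1,  0,  0]
  [ 0, -5,  1,  0]
  [ 0,  0, -5,  0]
  [ 0,  0,  0, -5]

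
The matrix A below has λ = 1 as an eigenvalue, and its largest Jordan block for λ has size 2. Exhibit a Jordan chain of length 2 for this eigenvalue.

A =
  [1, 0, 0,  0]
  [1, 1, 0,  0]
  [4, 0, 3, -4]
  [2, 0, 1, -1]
A Jordan chain for λ = 1 of length 2:
v_1 = (0, 1, 4, 2)ᵀ
v_2 = (1, 0, 0, 0)ᵀ

Let N = A − (1)·I. We want v_2 with N^2 v_2 = 0 but N^1 v_2 ≠ 0; then v_{j-1} := N · v_j for j = 2, …, 2.

Pick v_2 = (1, 0, 0, 0)ᵀ.
Then v_1 = N · v_2 = (0, 1, 4, 2)ᵀ.

Sanity check: (A − (1)·I) v_1 = (0, 0, 0, 0)ᵀ = 0. ✓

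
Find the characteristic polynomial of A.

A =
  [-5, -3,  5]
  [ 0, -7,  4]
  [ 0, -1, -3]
x^3 + 15*x^2 + 75*x + 125

Expanding det(x·I − A) (e.g. by cofactor expansion or by noting that A is similar to its Jordan form J, which has the same characteristic polynomial as A) gives
  χ_A(x) = x^3 + 15*x^2 + 75*x + 125
which factors as (x + 5)^3. The eigenvalues (with algebraic multiplicities) are λ = -5 with multiplicity 3.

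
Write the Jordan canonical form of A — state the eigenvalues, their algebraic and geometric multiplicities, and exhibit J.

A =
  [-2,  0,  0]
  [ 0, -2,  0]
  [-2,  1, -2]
J_2(-2) ⊕ J_1(-2)

The characteristic polynomial is
  det(x·I − A) = x^3 + 6*x^2 + 12*x + 8 = (x + 2)^3

Eigenvalues and multiplicities (the geometric multiplicity of λ is n − rank(A − λI), which equals the number of Jordan blocks for λ):
  λ = -2: algebraic multiplicity = 3, geometric multiplicity = 2

Determining the block sizes for each eigenvalue:
  λ = -2: 2 blocks summing to 3 forces exactly one block of size 2 and the rest size 1 → block sizes [2, 1]

Assembling the blocks gives a Jordan form
J =
  [-2,  1,  0]
  [ 0, -2,  0]
  [ 0,  0, -2]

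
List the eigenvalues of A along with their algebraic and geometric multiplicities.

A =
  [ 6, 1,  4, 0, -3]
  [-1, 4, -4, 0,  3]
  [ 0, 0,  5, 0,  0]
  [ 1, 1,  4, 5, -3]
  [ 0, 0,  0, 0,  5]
λ = 5: alg = 5, geom = 4

Step 1 — factor the characteristic polynomial to read off the algebraic multiplicities:
  χ_A(x) = (x - 5)^5

Step 2 — compute geometric multiplicities via the rank-nullity identity g(λ) = n − rank(A − λI):
  rank(A − (5)·I) = 1, so dim ker(A − (5)·I) = n − 1 = 4

Summary:
  λ = 5: algebraic multiplicity = 5, geometric multiplicity = 4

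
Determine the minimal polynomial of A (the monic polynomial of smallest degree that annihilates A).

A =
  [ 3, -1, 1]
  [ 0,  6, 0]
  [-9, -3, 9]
x^2 - 12*x + 36

The characteristic polynomial is χ_A(x) = (x - 6)^3, so the eigenvalues are known. The minimal polynomial is
  m_A(x) = Π_λ (x − λ)^{k_λ}
where k_λ is the size of the *largest* Jordan block for λ (equivalently, the smallest k with (A − λI)^k v = 0 for every generalised eigenvector v of λ).

  λ = 6: largest Jordan block has size 2, contributing (x − 6)^2

So m_A(x) = (x - 6)^2 = x^2 - 12*x + 36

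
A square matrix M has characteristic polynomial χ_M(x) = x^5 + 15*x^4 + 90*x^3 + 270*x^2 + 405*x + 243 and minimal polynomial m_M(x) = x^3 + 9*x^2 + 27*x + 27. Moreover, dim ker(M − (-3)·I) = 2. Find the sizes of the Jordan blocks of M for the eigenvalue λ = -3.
Block sizes for λ = -3: [3, 2]

Step 1 — from the characteristic polynomial, algebraic multiplicity of λ = -3 is 5. From dim ker(M − (-3)·I) = 2, there are exactly 2 Jordan blocks for λ = -3.
Step 2 — from the minimal polynomial, the factor (x + 3)^3 tells us the largest block for λ = -3 has size 3.
Step 3 — with total size 5, 2 blocks, and largest block 3, the block sizes (in nonincreasing order) are [3, 2].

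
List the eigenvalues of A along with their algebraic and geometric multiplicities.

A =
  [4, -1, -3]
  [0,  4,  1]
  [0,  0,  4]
λ = 4: alg = 3, geom = 1

Step 1 — factor the characteristic polynomial to read off the algebraic multiplicities:
  χ_A(x) = (x - 4)^3

Step 2 — compute geometric multiplicities via the rank-nullity identity g(λ) = n − rank(A − λI):
  rank(A − (4)·I) = 2, so dim ker(A − (4)·I) = n − 2 = 1

Summary:
  λ = 4: algebraic multiplicity = 3, geometric multiplicity = 1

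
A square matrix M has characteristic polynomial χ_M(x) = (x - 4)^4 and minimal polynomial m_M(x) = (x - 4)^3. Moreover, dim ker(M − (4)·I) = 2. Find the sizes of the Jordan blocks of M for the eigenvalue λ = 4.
Block sizes for λ = 4: [3, 1]

Step 1 — from the characteristic polynomial, algebraic multiplicity of λ = 4 is 4. From dim ker(M − (4)·I) = 2, there are exactly 2 Jordan blocks for λ = 4.
Step 2 — from the minimal polynomial, the factor (x − 4)^3 tells us the largest block for λ = 4 has size 3.
Step 3 — with total size 4, 2 blocks, and largest block 3, the block sizes (in nonincreasing order) are [3, 1].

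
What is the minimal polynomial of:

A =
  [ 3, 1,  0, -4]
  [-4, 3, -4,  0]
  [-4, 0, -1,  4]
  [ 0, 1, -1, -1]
x^2 - 2*x + 1

The characteristic polynomial is χ_A(x) = (x - 1)^4, so the eigenvalues are known. The minimal polynomial is
  m_A(x) = Π_λ (x − λ)^{k_λ}
where k_λ is the size of the *largest* Jordan block for λ (equivalently, the smallest k with (A − λI)^k v = 0 for every generalised eigenvector v of λ).

  λ = 1: largest Jordan block has size 2, contributing (x − 1)^2

So m_A(x) = (x - 1)^2 = x^2 - 2*x + 1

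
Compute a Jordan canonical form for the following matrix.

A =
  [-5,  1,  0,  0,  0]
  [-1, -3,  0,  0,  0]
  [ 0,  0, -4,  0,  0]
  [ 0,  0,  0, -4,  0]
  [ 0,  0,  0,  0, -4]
J_2(-4) ⊕ J_1(-4) ⊕ J_1(-4) ⊕ J_1(-4)

The characteristic polynomial is
  det(x·I − A) = x^5 + 20*x^4 + 160*x^3 + 640*x^2 + 1280*x + 1024 = (x + 4)^5

Eigenvalues and multiplicities (the geometric multiplicity of λ is n − rank(A − λI), which equals the number of Jordan blocks for λ):
  λ = -4: algebraic multiplicity = 5, geometric multiplicity = 4

Determining the block sizes for each eigenvalue:
  λ = -4: 4 blocks summing to 5 forces exactly one block of size 2 and the rest size 1 → block sizes [2, 1, 1, 1]

Assembling the blocks gives a Jordan form
J =
  [-4,  1,  0,  0,  0]
  [ 0, -4,  0,  0,  0]
  [ 0,  0, -4,  0,  0]
  [ 0,  0,  0, -4,  0]
  [ 0,  0,  0,  0, -4]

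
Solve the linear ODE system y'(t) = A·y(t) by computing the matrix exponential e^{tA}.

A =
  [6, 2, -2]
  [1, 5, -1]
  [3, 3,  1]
e^{tA} =
  [2*t*exp(4*t) + exp(4*t), 2*t*exp(4*t), -2*t*exp(4*t)]
  [t*exp(4*t), t*exp(4*t) + exp(4*t), -t*exp(4*t)]
  [3*t*exp(4*t), 3*t*exp(4*t), -3*t*exp(4*t) + exp(4*t)]

Strategy: write A = P · J · P⁻¹ where J is a Jordan canonical form, so e^{tA} = P · e^{tJ} · P⁻¹, and e^{tJ} can be computed block-by-block.

A has Jordan form
J =
  [4, 1, 0]
  [0, 4, 0]
  [0, 0, 4]
(up to reordering of blocks).

Per-block formulas:
  For a 1×1 block at λ = 4: exp(t · [4]) = [e^(4t)].
  For a 2×2 Jordan block J_2(4): exp(t · J_2(4)) = e^(4t)·(I + t·N), where N is the 2×2 nilpotent shift.

After assembling e^{tJ} and conjugating by P, we get:

e^{tA} =
  [2*t*exp(4*t) + exp(4*t), 2*t*exp(4*t), -2*t*exp(4*t)]
  [t*exp(4*t), t*exp(4*t) + exp(4*t), -t*exp(4*t)]
  [3*t*exp(4*t), 3*t*exp(4*t), -3*t*exp(4*t) + exp(4*t)]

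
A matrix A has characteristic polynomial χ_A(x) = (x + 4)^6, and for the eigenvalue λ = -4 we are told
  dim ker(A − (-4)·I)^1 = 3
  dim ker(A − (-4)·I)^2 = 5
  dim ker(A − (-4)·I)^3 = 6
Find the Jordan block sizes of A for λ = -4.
Block sizes for λ = -4: [3, 2, 1]

From the dimensions of kernels of powers, the number of Jordan blocks of size at least j is d_j − d_{j−1} where d_j = dim ker(N^j) (with d_0 = 0). Computing the differences gives [3, 2, 1].
The number of blocks of size exactly k is (#blocks of size ≥ k) − (#blocks of size ≥ k + 1), so the partition is: 1 block(s) of size 1, 1 block(s) of size 2, 1 block(s) of size 3.
In nonincreasing order the block sizes are [3, 2, 1].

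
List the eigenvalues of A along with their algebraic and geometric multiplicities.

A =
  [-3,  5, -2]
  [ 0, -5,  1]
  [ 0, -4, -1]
λ = -3: alg = 3, geom = 1

Step 1 — factor the characteristic polynomial to read off the algebraic multiplicities:
  χ_A(x) = (x + 3)^3

Step 2 — compute geometric multiplicities via the rank-nullity identity g(λ) = n − rank(A − λI):
  rank(A − (-3)·I) = 2, so dim ker(A − (-3)·I) = n − 2 = 1

Summary:
  λ = -3: algebraic multiplicity = 3, geometric multiplicity = 1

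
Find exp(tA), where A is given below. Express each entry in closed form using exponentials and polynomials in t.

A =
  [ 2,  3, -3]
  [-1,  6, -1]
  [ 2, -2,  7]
e^{tA} =
  [-3*t*exp(5*t) + exp(5*t), 3*t*exp(5*t), -3*t*exp(5*t)]
  [-t*exp(5*t), t*exp(5*t) + exp(5*t), -t*exp(5*t)]
  [2*t*exp(5*t), -2*t*exp(5*t), 2*t*exp(5*t) + exp(5*t)]

Strategy: write A = P · J · P⁻¹ where J is a Jordan canonical form, so e^{tA} = P · e^{tJ} · P⁻¹, and e^{tJ} can be computed block-by-block.

A has Jordan form
J =
  [5, 1, 0]
  [0, 5, 0]
  [0, 0, 5]
(up to reordering of blocks).

Per-block formulas:
  For a 2×2 Jordan block J_2(5): exp(t · J_2(5)) = e^(5t)·(I + t·N), where N is the 2×2 nilpotent shift.
  For a 1×1 block at λ = 5: exp(t · [5]) = [e^(5t)].

After assembling e^{tJ} and conjugating by P, we get:

e^{tA} =
  [-3*t*exp(5*t) + exp(5*t), 3*t*exp(5*t), -3*t*exp(5*t)]
  [-t*exp(5*t), t*exp(5*t) + exp(5*t), -t*exp(5*t)]
  [2*t*exp(5*t), -2*t*exp(5*t), 2*t*exp(5*t) + exp(5*t)]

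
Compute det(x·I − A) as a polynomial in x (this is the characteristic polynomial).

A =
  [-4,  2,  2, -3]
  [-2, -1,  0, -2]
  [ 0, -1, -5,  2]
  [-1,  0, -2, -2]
x^4 + 12*x^3 + 54*x^2 + 108*x + 81

Expanding det(x·I − A) (e.g. by cofactor expansion or by noting that A is similar to its Jordan form J, which has the same characteristic polynomial as A) gives
  χ_A(x) = x^4 + 12*x^3 + 54*x^2 + 108*x + 81
which factors as (x + 3)^4. The eigenvalues (with algebraic multiplicities) are λ = -3 with multiplicity 4.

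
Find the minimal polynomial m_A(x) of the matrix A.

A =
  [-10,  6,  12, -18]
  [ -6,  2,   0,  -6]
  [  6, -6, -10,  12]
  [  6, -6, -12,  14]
x^2 + 2*x - 8

The characteristic polynomial is χ_A(x) = (x - 2)^2*(x + 4)^2, so the eigenvalues are known. The minimal polynomial is
  m_A(x) = Π_λ (x − λ)^{k_λ}
where k_λ is the size of the *largest* Jordan block for λ (equivalently, the smallest k with (A − λI)^k v = 0 for every generalised eigenvector v of λ).

  λ = -4: largest Jordan block has size 1, contributing (x + 4)
  λ = 2: largest Jordan block has size 1, contributing (x − 2)

So m_A(x) = (x - 2)*(x + 4) = x^2 + 2*x - 8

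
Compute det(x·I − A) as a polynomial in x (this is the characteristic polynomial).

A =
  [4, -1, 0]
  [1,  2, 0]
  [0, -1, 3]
x^3 - 9*x^2 + 27*x - 27

Expanding det(x·I − A) (e.g. by cofactor expansion or by noting that A is similar to its Jordan form J, which has the same characteristic polynomial as A) gives
  χ_A(x) = x^3 - 9*x^2 + 27*x - 27
which factors as (x - 3)^3. The eigenvalues (with algebraic multiplicities) are λ = 3 with multiplicity 3.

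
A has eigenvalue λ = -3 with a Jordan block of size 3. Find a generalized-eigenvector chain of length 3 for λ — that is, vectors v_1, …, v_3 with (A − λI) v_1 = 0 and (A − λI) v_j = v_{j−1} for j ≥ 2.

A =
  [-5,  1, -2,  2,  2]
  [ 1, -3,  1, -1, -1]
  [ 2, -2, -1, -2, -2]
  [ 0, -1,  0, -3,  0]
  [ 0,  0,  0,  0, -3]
A Jordan chain for λ = -3 of length 3:
v_1 = (1, 0, -2, -1, 0)ᵀ
v_2 = (-2, 1, 2, 0, 0)ᵀ
v_3 = (1, 0, 0, 0, 0)ᵀ

Let N = A − (-3)·I. We want v_3 with N^3 v_3 = 0 but N^2 v_3 ≠ 0; then v_{j-1} := N · v_j for j = 3, …, 2.

Pick v_3 = (1, 0, 0, 0, 0)ᵀ.
Then v_2 = N · v_3 = (-2, 1, 2, 0, 0)ᵀ.
Then v_1 = N · v_2 = (1, 0, -2, -1, 0)ᵀ.

Sanity check: (A − (-3)·I) v_1 = (0, 0, 0, 0, 0)ᵀ = 0. ✓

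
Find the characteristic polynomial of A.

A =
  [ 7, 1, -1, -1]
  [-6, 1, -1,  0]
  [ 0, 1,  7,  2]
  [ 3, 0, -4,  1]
x^4 - 16*x^3 + 96*x^2 - 256*x + 256

Expanding det(x·I − A) (e.g. by cofactor expansion or by noting that A is similar to its Jordan form J, which has the same characteristic polynomial as A) gives
  χ_A(x) = x^4 - 16*x^3 + 96*x^2 - 256*x + 256
which factors as (x - 4)^4. The eigenvalues (with algebraic multiplicities) are λ = 4 with multiplicity 4.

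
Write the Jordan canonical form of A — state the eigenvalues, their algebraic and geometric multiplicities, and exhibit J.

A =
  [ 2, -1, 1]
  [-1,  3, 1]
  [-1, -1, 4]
J_3(3)

The characteristic polynomial is
  det(x·I − A) = x^3 - 9*x^2 + 27*x - 27 = (x - 3)^3

Eigenvalues and multiplicities (the geometric multiplicity of λ is n − rank(A − λI), which equals the number of Jordan blocks for λ):
  λ = 3: algebraic multiplicity = 3, geometric multiplicity = 1

Determining the block sizes for each eigenvalue:
  λ = 3: one block (gm = 1), so the single block has size am = 3 → block sizes [3]

Assembling the blocks gives a Jordan form
J =
  [3, 1, 0]
  [0, 3, 1]
  [0, 0, 3]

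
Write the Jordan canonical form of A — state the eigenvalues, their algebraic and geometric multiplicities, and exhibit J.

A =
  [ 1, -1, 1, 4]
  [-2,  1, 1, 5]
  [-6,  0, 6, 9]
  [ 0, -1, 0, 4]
J_3(3) ⊕ J_1(3)

The characteristic polynomial is
  det(x·I − A) = x^4 - 12*x^3 + 54*x^2 - 108*x + 81 = (x - 3)^4

Eigenvalues and multiplicities (the geometric multiplicity of λ is n − rank(A − λI), which equals the number of Jordan blocks for λ):
  λ = 3: algebraic multiplicity = 4, geometric multiplicity = 2

Determining the block sizes for each eigenvalue:
  λ = 3: with am = 4 and gm = 2, the partition is not yet determined (e.g. several partitions of 4 into 2 parts exist). Let N = A − (3)·I. Computing rank(N^1) = 2, rank(N^2) = 1, rank(N^3) = 0; the number of blocks of size ≥ j is rank(N^{j−1}) − rank(N^j), giving [2, 1, 1]. So we have 1 block(s) of size 3, 1 block(s) of size 1 → block sizes [3, 1]

Assembling the blocks gives a Jordan form
J =
  [3, 1, 0, 0]
  [0, 3, 1, 0]
  [0, 0, 3, 0]
  [0, 0, 0, 3]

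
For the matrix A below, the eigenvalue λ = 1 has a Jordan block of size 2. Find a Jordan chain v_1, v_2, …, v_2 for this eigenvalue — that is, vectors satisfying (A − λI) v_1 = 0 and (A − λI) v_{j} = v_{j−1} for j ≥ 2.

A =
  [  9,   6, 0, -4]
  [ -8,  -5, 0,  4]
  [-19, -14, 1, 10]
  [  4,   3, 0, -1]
A Jordan chain for λ = 1 of length 2:
v_1 = (8, -8, -19, 4)ᵀ
v_2 = (1, 0, 0, 0)ᵀ

Let N = A − (1)·I. We want v_2 with N^2 v_2 = 0 but N^1 v_2 ≠ 0; then v_{j-1} := N · v_j for j = 2, …, 2.

Pick v_2 = (1, 0, 0, 0)ᵀ.
Then v_1 = N · v_2 = (8, -8, -19, 4)ᵀ.

Sanity check: (A − (1)·I) v_1 = (0, 0, 0, 0)ᵀ = 0. ✓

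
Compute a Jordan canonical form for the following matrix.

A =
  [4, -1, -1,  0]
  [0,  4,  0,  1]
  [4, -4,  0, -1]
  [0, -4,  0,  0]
J_2(2) ⊕ J_2(2)

The characteristic polynomial is
  det(x·I − A) = x^4 - 8*x^3 + 24*x^2 - 32*x + 16 = (x - 2)^4

Eigenvalues and multiplicities (the geometric multiplicity of λ is n − rank(A − λI), which equals the number of Jordan blocks for λ):
  λ = 2: algebraic multiplicity = 4, geometric multiplicity = 2

Determining the block sizes for each eigenvalue:
  λ = 2: with am = 4 and gm = 2, the partition is not yet determined (e.g. several partitions of 4 into 2 parts exist). Let N = A − (2)·I. Computing rank(N^1) = 2, rank(N^2) = 0; the number of blocks of size ≥ j is rank(N^{j−1}) − rank(N^j), giving [2, 2]. So we have 2 block(s) of size 2 → block sizes [2, 2]

Assembling the blocks gives a Jordan form
J =
  [2, 1, 0, 0]
  [0, 2, 0, 0]
  [0, 0, 2, 1]
  [0, 0, 0, 2]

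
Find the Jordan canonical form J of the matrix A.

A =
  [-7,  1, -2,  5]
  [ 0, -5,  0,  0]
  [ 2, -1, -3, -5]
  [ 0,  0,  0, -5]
J_2(-5) ⊕ J_1(-5) ⊕ J_1(-5)

The characteristic polynomial is
  det(x·I − A) = x^4 + 20*x^3 + 150*x^2 + 500*x + 625 = (x + 5)^4

Eigenvalues and multiplicities (the geometric multiplicity of λ is n − rank(A − λI), which equals the number of Jordan blocks for λ):
  λ = -5: algebraic multiplicity = 4, geometric multiplicity = 3

Determining the block sizes for each eigenvalue:
  λ = -5: 3 blocks summing to 4 forces exactly one block of size 2 and the rest size 1 → block sizes [2, 1, 1]

Assembling the blocks gives a Jordan form
J =
  [-5,  1,  0,  0]
  [ 0, -5,  0,  0]
  [ 0,  0, -5,  0]
  [ 0,  0,  0, -5]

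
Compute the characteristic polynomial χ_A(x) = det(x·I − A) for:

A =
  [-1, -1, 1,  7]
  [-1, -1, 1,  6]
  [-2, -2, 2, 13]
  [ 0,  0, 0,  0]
x^4

Expanding det(x·I − A) (e.g. by cofactor expansion or by noting that A is similar to its Jordan form J, which has the same characteristic polynomial as A) gives
  χ_A(x) = x^4
which factors as x^4. The eigenvalues (with algebraic multiplicities) are λ = 0 with multiplicity 4.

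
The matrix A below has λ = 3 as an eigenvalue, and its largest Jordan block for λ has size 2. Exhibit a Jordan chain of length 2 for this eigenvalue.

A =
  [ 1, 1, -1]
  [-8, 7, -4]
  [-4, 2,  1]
A Jordan chain for λ = 3 of length 2:
v_1 = (-2, -8, -4)ᵀ
v_2 = (1, 0, 0)ᵀ

Let N = A − (3)·I. We want v_2 with N^2 v_2 = 0 but N^1 v_2 ≠ 0; then v_{j-1} := N · v_j for j = 2, …, 2.

Pick v_2 = (1, 0, 0)ᵀ.
Then v_1 = N · v_2 = (-2, -8, -4)ᵀ.

Sanity check: (A − (3)·I) v_1 = (0, 0, 0)ᵀ = 0. ✓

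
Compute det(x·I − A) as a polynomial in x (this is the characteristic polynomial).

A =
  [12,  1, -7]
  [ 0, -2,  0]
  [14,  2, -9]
x^3 - x^2 - 16*x - 20

Expanding det(x·I − A) (e.g. by cofactor expansion or by noting that A is similar to its Jordan form J, which has the same characteristic polynomial as A) gives
  χ_A(x) = x^3 - x^2 - 16*x - 20
which factors as (x - 5)*(x + 2)^2. The eigenvalues (with algebraic multiplicities) are λ = -2 with multiplicity 2, λ = 5 with multiplicity 1.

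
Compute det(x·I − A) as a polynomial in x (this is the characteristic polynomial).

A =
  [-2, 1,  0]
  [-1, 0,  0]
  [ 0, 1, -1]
x^3 + 3*x^2 + 3*x + 1

Expanding det(x·I − A) (e.g. by cofactor expansion or by noting that A is similar to its Jordan form J, which has the same characteristic polynomial as A) gives
  χ_A(x) = x^3 + 3*x^2 + 3*x + 1
which factors as (x + 1)^3. The eigenvalues (with algebraic multiplicities) are λ = -1 with multiplicity 3.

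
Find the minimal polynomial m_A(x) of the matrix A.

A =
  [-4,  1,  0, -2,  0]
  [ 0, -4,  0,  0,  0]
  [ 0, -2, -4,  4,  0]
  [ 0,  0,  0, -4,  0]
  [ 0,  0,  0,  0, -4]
x^2 + 8*x + 16

The characteristic polynomial is χ_A(x) = (x + 4)^5, so the eigenvalues are known. The minimal polynomial is
  m_A(x) = Π_λ (x − λ)^{k_λ}
where k_λ is the size of the *largest* Jordan block for λ (equivalently, the smallest k with (A − λI)^k v = 0 for every generalised eigenvector v of λ).

  λ = -4: largest Jordan block has size 2, contributing (x + 4)^2

So m_A(x) = (x + 4)^2 = x^2 + 8*x + 16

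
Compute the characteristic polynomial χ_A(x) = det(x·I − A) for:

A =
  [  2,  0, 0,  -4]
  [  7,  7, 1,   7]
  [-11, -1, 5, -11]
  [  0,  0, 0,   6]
x^4 - 20*x^3 + 144*x^2 - 432*x + 432

Expanding det(x·I − A) (e.g. by cofactor expansion or by noting that A is similar to its Jordan form J, which has the same characteristic polynomial as A) gives
  χ_A(x) = x^4 - 20*x^3 + 144*x^2 - 432*x + 432
which factors as (x - 6)^3*(x - 2). The eigenvalues (with algebraic multiplicities) are λ = 2 with multiplicity 1, λ = 6 with multiplicity 3.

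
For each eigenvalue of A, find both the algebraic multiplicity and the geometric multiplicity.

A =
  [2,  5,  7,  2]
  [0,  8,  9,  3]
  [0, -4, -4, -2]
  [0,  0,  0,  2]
λ = 2: alg = 4, geom = 2

Step 1 — factor the characteristic polynomial to read off the algebraic multiplicities:
  χ_A(x) = (x - 2)^4

Step 2 — compute geometric multiplicities via the rank-nullity identity g(λ) = n − rank(A − λI):
  rank(A − (2)·I) = 2, so dim ker(A − (2)·I) = n − 2 = 2

Summary:
  λ = 2: algebraic multiplicity = 4, geometric multiplicity = 2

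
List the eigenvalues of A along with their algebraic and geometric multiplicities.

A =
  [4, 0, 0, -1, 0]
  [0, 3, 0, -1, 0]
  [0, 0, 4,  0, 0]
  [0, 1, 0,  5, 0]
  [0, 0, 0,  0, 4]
λ = 4: alg = 5, geom = 3

Step 1 — factor the characteristic polynomial to read off the algebraic multiplicities:
  χ_A(x) = (x - 4)^5

Step 2 — compute geometric multiplicities via the rank-nullity identity g(λ) = n − rank(A − λI):
  rank(A − (4)·I) = 2, so dim ker(A − (4)·I) = n − 2 = 3

Summary:
  λ = 4: algebraic multiplicity = 5, geometric multiplicity = 3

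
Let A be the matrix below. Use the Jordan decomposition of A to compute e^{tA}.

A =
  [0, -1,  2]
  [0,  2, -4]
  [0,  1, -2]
e^{tA} =
  [1, -t, 2*t]
  [0, 2*t + 1, -4*t]
  [0, t, 1 - 2*t]

Strategy: write A = P · J · P⁻¹ where J is a Jordan canonical form, so e^{tA} = P · e^{tJ} · P⁻¹, and e^{tJ} can be computed block-by-block.

A has Jordan form
J =
  [0, 1, 0]
  [0, 0, 0]
  [0, 0, 0]
(up to reordering of blocks).

Per-block formulas:
  For a 2×2 Jordan block J_2(0): exp(t · J_2(0)) = e^(0t)·(I + t·N), where N is the 2×2 nilpotent shift.
  For a 1×1 block at λ = 0: exp(t · [0]) = [e^(0t)].

After assembling e^{tJ} and conjugating by P, we get:

e^{tA} =
  [1, -t, 2*t]
  [0, 2*t + 1, -4*t]
  [0, t, 1 - 2*t]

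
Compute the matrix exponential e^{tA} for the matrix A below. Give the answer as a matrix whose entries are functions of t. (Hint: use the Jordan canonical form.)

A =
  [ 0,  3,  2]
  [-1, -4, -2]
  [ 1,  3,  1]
e^{tA} =
  [t*exp(-t) + exp(-t), 3*t*exp(-t), 2*t*exp(-t)]
  [-t*exp(-t), -3*t*exp(-t) + exp(-t), -2*t*exp(-t)]
  [t*exp(-t), 3*t*exp(-t), 2*t*exp(-t) + exp(-t)]

Strategy: write A = P · J · P⁻¹ where J is a Jordan canonical form, so e^{tA} = P · e^{tJ} · P⁻¹, and e^{tJ} can be computed block-by-block.

A has Jordan form
J =
  [-1,  1,  0]
  [ 0, -1,  0]
  [ 0,  0, -1]
(up to reordering of blocks).

Per-block formulas:
  For a 1×1 block at λ = -1: exp(t · [-1]) = [e^(-1t)].
  For a 2×2 Jordan block J_2(-1): exp(t · J_2(-1)) = e^(-1t)·(I + t·N), where N is the 2×2 nilpotent shift.

After assembling e^{tJ} and conjugating by P, we get:

e^{tA} =
  [t*exp(-t) + exp(-t), 3*t*exp(-t), 2*t*exp(-t)]
  [-t*exp(-t), -3*t*exp(-t) + exp(-t), -2*t*exp(-t)]
  [t*exp(-t), 3*t*exp(-t), 2*t*exp(-t) + exp(-t)]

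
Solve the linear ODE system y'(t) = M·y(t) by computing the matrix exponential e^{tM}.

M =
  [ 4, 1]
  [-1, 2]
e^{tM} =
  [t*exp(3*t) + exp(3*t), t*exp(3*t)]
  [-t*exp(3*t), -t*exp(3*t) + exp(3*t)]

Strategy: write M = P · J · P⁻¹ where J is a Jordan canonical form, so e^{tM} = P · e^{tJ} · P⁻¹, and e^{tJ} can be computed block-by-block.

M has Jordan form
J =
  [3, 1]
  [0, 3]
(up to reordering of blocks).

Per-block formulas:
  For a 2×2 Jordan block J_2(3): exp(t · J_2(3)) = e^(3t)·(I + t·N), where N is the 2×2 nilpotent shift.

After assembling e^{tJ} and conjugating by P, we get:

e^{tM} =
  [t*exp(3*t) + exp(3*t), t*exp(3*t)]
  [-t*exp(3*t), -t*exp(3*t) + exp(3*t)]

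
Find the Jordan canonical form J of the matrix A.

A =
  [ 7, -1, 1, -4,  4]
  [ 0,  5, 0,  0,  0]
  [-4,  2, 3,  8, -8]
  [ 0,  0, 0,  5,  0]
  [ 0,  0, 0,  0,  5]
J_2(5) ⊕ J_1(5) ⊕ J_1(5) ⊕ J_1(5)

The characteristic polynomial is
  det(x·I − A) = x^5 - 25*x^4 + 250*x^3 - 1250*x^2 + 3125*x - 3125 = (x - 5)^5

Eigenvalues and multiplicities (the geometric multiplicity of λ is n − rank(A − λI), which equals the number of Jordan blocks for λ):
  λ = 5: algebraic multiplicity = 5, geometric multiplicity = 4

Determining the block sizes for each eigenvalue:
  λ = 5: 4 blocks summing to 5 forces exactly one block of size 2 and the rest size 1 → block sizes [2, 1, 1, 1]

Assembling the blocks gives a Jordan form
J =
  [5, 1, 0, 0, 0]
  [0, 5, 0, 0, 0]
  [0, 0, 5, 0, 0]
  [0, 0, 0, 5, 0]
  [0, 0, 0, 0, 5]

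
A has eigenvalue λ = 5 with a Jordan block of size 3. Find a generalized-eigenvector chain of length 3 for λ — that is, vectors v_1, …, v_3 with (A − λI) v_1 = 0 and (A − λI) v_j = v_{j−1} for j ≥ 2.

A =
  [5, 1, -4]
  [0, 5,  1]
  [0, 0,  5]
A Jordan chain for λ = 5 of length 3:
v_1 = (1, 0, 0)ᵀ
v_2 = (-4, 1, 0)ᵀ
v_3 = (0, 0, 1)ᵀ

Let N = A − (5)·I. We want v_3 with N^3 v_3 = 0 but N^2 v_3 ≠ 0; then v_{j-1} := N · v_j for j = 3, …, 2.

Pick v_3 = (0, 0, 1)ᵀ.
Then v_2 = N · v_3 = (-4, 1, 0)ᵀ.
Then v_1 = N · v_2 = (1, 0, 0)ᵀ.

Sanity check: (A − (5)·I) v_1 = (0, 0, 0)ᵀ = 0. ✓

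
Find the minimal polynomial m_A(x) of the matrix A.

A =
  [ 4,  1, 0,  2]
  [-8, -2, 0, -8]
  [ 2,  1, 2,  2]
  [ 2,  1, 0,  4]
x^2 - 4*x + 4

The characteristic polynomial is χ_A(x) = (x - 2)^4, so the eigenvalues are known. The minimal polynomial is
  m_A(x) = Π_λ (x − λ)^{k_λ}
where k_λ is the size of the *largest* Jordan block for λ (equivalently, the smallest k with (A − λI)^k v = 0 for every generalised eigenvector v of λ).

  λ = 2: largest Jordan block has size 2, contributing (x − 2)^2

So m_A(x) = (x - 2)^2 = x^2 - 4*x + 4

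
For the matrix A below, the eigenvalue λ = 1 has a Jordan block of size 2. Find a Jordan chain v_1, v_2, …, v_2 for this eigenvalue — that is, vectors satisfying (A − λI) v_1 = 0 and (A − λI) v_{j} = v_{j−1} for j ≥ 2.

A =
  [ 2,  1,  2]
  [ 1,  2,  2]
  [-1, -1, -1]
A Jordan chain for λ = 1 of length 2:
v_1 = (1, 1, -1)ᵀ
v_2 = (1, 0, 0)ᵀ

Let N = A − (1)·I. We want v_2 with N^2 v_2 = 0 but N^1 v_2 ≠ 0; then v_{j-1} := N · v_j for j = 2, …, 2.

Pick v_2 = (1, 0, 0)ᵀ.
Then v_1 = N · v_2 = (1, 1, -1)ᵀ.

Sanity check: (A − (1)·I) v_1 = (0, 0, 0)ᵀ = 0. ✓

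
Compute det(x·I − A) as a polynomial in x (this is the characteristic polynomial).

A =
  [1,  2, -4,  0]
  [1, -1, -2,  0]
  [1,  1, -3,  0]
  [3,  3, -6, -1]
x^4 + 4*x^3 + 6*x^2 + 4*x + 1

Expanding det(x·I − A) (e.g. by cofactor expansion or by noting that A is similar to its Jordan form J, which has the same characteristic polynomial as A) gives
  χ_A(x) = x^4 + 4*x^3 + 6*x^2 + 4*x + 1
which factors as (x + 1)^4. The eigenvalues (with algebraic multiplicities) are λ = -1 with multiplicity 4.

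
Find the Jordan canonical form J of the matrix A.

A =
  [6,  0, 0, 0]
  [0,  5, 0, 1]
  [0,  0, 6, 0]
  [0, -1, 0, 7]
J_2(6) ⊕ J_1(6) ⊕ J_1(6)

The characteristic polynomial is
  det(x·I − A) = x^4 - 24*x^3 + 216*x^2 - 864*x + 1296 = (x - 6)^4

Eigenvalues and multiplicities (the geometric multiplicity of λ is n − rank(A − λI), which equals the number of Jordan blocks for λ):
  λ = 6: algebraic multiplicity = 4, geometric multiplicity = 3

Determining the block sizes for each eigenvalue:
  λ = 6: 3 blocks summing to 4 forces exactly one block of size 2 and the rest size 1 → block sizes [2, 1, 1]

Assembling the blocks gives a Jordan form
J =
  [6, 1, 0, 0]
  [0, 6, 0, 0]
  [0, 0, 6, 0]
  [0, 0, 0, 6]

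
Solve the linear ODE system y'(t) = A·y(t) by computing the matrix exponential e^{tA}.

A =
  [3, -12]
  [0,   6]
e^{tA} =
  [exp(3*t), -4*exp(6*t) + 4*exp(3*t)]
  [0, exp(6*t)]

Strategy: write A = P · J · P⁻¹ where J is a Jordan canonical form, so e^{tA} = P · e^{tJ} · P⁻¹, and e^{tJ} can be computed block-by-block.

A has Jordan form
J =
  [3, 0]
  [0, 6]
(up to reordering of blocks).

Per-block formulas:
  For a 1×1 block at λ = 3: exp(t · [3]) = [e^(3t)].
  For a 1×1 block at λ = 6: exp(t · [6]) = [e^(6t)].

After assembling e^{tJ} and conjugating by P, we get:

e^{tA} =
  [exp(3*t), -4*exp(6*t) + 4*exp(3*t)]
  [0, exp(6*t)]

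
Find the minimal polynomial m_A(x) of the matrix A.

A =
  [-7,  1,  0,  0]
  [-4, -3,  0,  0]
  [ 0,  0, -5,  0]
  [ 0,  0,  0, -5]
x^2 + 10*x + 25

The characteristic polynomial is χ_A(x) = (x + 5)^4, so the eigenvalues are known. The minimal polynomial is
  m_A(x) = Π_λ (x − λ)^{k_λ}
where k_λ is the size of the *largest* Jordan block for λ (equivalently, the smallest k with (A − λI)^k v = 0 for every generalised eigenvector v of λ).

  λ = -5: largest Jordan block has size 2, contributing (x + 5)^2

So m_A(x) = (x + 5)^2 = x^2 + 10*x + 25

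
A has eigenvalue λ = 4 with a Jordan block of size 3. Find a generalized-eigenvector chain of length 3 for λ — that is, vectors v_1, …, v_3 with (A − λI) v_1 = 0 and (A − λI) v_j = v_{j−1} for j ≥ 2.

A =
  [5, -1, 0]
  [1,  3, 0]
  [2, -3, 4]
A Jordan chain for λ = 4 of length 3:
v_1 = (0, 0, -1)ᵀ
v_2 = (1, 1, 2)ᵀ
v_3 = (1, 0, 0)ᵀ

Let N = A − (4)·I. We want v_3 with N^3 v_3 = 0 but N^2 v_3 ≠ 0; then v_{j-1} := N · v_j for j = 3, …, 2.

Pick v_3 = (1, 0, 0)ᵀ.
Then v_2 = N · v_3 = (1, 1, 2)ᵀ.
Then v_1 = N · v_2 = (0, 0, -1)ᵀ.

Sanity check: (A − (4)·I) v_1 = (0, 0, 0)ᵀ = 0. ✓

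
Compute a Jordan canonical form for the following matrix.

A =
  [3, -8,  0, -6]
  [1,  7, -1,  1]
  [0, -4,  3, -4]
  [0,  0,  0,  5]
J_1(3) ⊕ J_2(5) ⊕ J_1(5)

The characteristic polynomial is
  det(x·I − A) = x^4 - 18*x^3 + 120*x^2 - 350*x + 375 = (x - 5)^3*(x - 3)

Eigenvalues and multiplicities (the geometric multiplicity of λ is n − rank(A − λI), which equals the number of Jordan blocks for λ):
  λ = 3: algebraic multiplicity = 1, geometric multiplicity = 1
  λ = 5: algebraic multiplicity = 3, geometric multiplicity = 2

Determining the block sizes for each eigenvalue:
  λ = 3: one block (gm = 1), so the single block has size am = 1 → block sizes [1]
  λ = 5: 2 blocks summing to 3 forces exactly one block of size 2 and the rest size 1 → block sizes [2, 1]

Assembling the blocks gives a Jordan form
J =
  [3, 0, 0, 0]
  [0, 5, 1, 0]
  [0, 0, 5, 0]
  [0, 0, 0, 5]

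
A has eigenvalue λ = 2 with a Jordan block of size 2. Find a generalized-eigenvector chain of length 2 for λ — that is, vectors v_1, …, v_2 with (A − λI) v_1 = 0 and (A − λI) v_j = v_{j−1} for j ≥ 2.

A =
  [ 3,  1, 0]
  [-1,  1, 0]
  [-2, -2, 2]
A Jordan chain for λ = 2 of length 2:
v_1 = (1, -1, -2)ᵀ
v_2 = (1, 0, 0)ᵀ

Let N = A − (2)·I. We want v_2 with N^2 v_2 = 0 but N^1 v_2 ≠ 0; then v_{j-1} := N · v_j for j = 2, …, 2.

Pick v_2 = (1, 0, 0)ᵀ.
Then v_1 = N · v_2 = (1, -1, -2)ᵀ.

Sanity check: (A − (2)·I) v_1 = (0, 0, 0)ᵀ = 0. ✓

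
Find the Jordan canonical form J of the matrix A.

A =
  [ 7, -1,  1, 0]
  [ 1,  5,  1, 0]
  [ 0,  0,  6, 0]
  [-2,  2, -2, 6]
J_2(6) ⊕ J_1(6) ⊕ J_1(6)

The characteristic polynomial is
  det(x·I − A) = x^4 - 24*x^3 + 216*x^2 - 864*x + 1296 = (x - 6)^4

Eigenvalues and multiplicities (the geometric multiplicity of λ is n − rank(A − λI), which equals the number of Jordan blocks for λ):
  λ = 6: algebraic multiplicity = 4, geometric multiplicity = 3

Determining the block sizes for each eigenvalue:
  λ = 6: 3 blocks summing to 4 forces exactly one block of size 2 and the rest size 1 → block sizes [2, 1, 1]

Assembling the blocks gives a Jordan form
J =
  [6, 1, 0, 0]
  [0, 6, 0, 0]
  [0, 0, 6, 0]
  [0, 0, 0, 6]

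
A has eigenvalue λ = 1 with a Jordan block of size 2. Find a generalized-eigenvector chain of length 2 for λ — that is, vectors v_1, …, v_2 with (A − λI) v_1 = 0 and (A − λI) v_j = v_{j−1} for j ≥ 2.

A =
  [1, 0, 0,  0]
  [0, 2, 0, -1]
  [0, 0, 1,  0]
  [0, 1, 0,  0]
A Jordan chain for λ = 1 of length 2:
v_1 = (0, 1, 0, 1)ᵀ
v_2 = (0, 1, 0, 0)ᵀ

Let N = A − (1)·I. We want v_2 with N^2 v_2 = 0 but N^1 v_2 ≠ 0; then v_{j-1} := N · v_j for j = 2, …, 2.

Pick v_2 = (0, 1, 0, 0)ᵀ.
Then v_1 = N · v_2 = (0, 1, 0, 1)ᵀ.

Sanity check: (A − (1)·I) v_1 = (0, 0, 0, 0)ᵀ = 0. ✓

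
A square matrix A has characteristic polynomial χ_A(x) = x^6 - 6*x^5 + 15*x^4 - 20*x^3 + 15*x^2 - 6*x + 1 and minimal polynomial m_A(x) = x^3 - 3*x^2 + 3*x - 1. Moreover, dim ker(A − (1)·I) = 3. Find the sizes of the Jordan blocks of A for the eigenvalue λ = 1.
Block sizes for λ = 1: [3, 2, 1]

Step 1 — from the characteristic polynomial, algebraic multiplicity of λ = 1 is 6. From dim ker(A − (1)·I) = 3, there are exactly 3 Jordan blocks for λ = 1.
Step 2 — from the minimal polynomial, the factor (x − 1)^3 tells us the largest block for λ = 1 has size 3.
Step 3 — with total size 6, 3 blocks, and largest block 3, the block sizes (in nonincreasing order) are [3, 2, 1].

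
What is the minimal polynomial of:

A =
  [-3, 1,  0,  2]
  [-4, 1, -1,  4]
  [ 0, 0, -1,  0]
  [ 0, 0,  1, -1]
x^3 + 3*x^2 + 3*x + 1

The characteristic polynomial is χ_A(x) = (x + 1)^4, so the eigenvalues are known. The minimal polynomial is
  m_A(x) = Π_λ (x − λ)^{k_λ}
where k_λ is the size of the *largest* Jordan block for λ (equivalently, the smallest k with (A − λI)^k v = 0 for every generalised eigenvector v of λ).

  λ = -1: largest Jordan block has size 3, contributing (x + 1)^3

So m_A(x) = (x + 1)^3 = x^3 + 3*x^2 + 3*x + 1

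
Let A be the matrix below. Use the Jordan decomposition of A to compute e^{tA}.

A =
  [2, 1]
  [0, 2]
e^{tA} =
  [exp(2*t), t*exp(2*t)]
  [0, exp(2*t)]

Strategy: write A = P · J · P⁻¹ where J is a Jordan canonical form, so e^{tA} = P · e^{tJ} · P⁻¹, and e^{tJ} can be computed block-by-block.

A has Jordan form
J =
  [2, 1]
  [0, 2]
(up to reordering of blocks).

Per-block formulas:
  For a 2×2 Jordan block J_2(2): exp(t · J_2(2)) = e^(2t)·(I + t·N), where N is the 2×2 nilpotent shift.

After assembling e^{tJ} and conjugating by P, we get:

e^{tA} =
  [exp(2*t), t*exp(2*t)]
  [0, exp(2*t)]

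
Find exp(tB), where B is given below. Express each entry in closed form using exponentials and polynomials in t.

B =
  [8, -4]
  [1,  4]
e^{tB} =
  [2*t*exp(6*t) + exp(6*t), -4*t*exp(6*t)]
  [t*exp(6*t), -2*t*exp(6*t) + exp(6*t)]

Strategy: write B = P · J · P⁻¹ where J is a Jordan canonical form, so e^{tB} = P · e^{tJ} · P⁻¹, and e^{tJ} can be computed block-by-block.

B has Jordan form
J =
  [6, 1]
  [0, 6]
(up to reordering of blocks).

Per-block formulas:
  For a 2×2 Jordan block J_2(6): exp(t · J_2(6)) = e^(6t)·(I + t·N), where N is the 2×2 nilpotent shift.

After assembling e^{tJ} and conjugating by P, we get:

e^{tB} =
  [2*t*exp(6*t) + exp(6*t), -4*t*exp(6*t)]
  [t*exp(6*t), -2*t*exp(6*t) + exp(6*t)]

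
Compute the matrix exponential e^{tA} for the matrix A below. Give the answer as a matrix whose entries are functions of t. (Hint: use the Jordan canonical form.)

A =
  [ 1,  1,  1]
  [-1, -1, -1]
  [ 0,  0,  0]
e^{tA} =
  [t + 1, t, t]
  [-t, 1 - t, -t]
  [0, 0, 1]

Strategy: write A = P · J · P⁻¹ where J is a Jordan canonical form, so e^{tA} = P · e^{tJ} · P⁻¹, and e^{tJ} can be computed block-by-block.

A has Jordan form
J =
  [0, 1, 0]
  [0, 0, 0]
  [0, 0, 0]
(up to reordering of blocks).

Per-block formulas:
  For a 2×2 Jordan block J_2(0): exp(t · J_2(0)) = e^(0t)·(I + t·N), where N is the 2×2 nilpotent shift.
  For a 1×1 block at λ = 0: exp(t · [0]) = [e^(0t)].

After assembling e^{tJ} and conjugating by P, we get:

e^{tA} =
  [t + 1, t, t]
  [-t, 1 - t, -t]
  [0, 0, 1]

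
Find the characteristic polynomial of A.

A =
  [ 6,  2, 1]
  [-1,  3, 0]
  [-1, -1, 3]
x^3 - 12*x^2 + 48*x - 64

Expanding det(x·I − A) (e.g. by cofactor expansion or by noting that A is similar to its Jordan form J, which has the same characteristic polynomial as A) gives
  χ_A(x) = x^3 - 12*x^2 + 48*x - 64
which factors as (x - 4)^3. The eigenvalues (with algebraic multiplicities) are λ = 4 with multiplicity 3.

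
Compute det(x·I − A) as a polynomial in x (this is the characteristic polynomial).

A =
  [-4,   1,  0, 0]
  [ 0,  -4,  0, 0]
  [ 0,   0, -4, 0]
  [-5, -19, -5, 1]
x^4 + 11*x^3 + 36*x^2 + 16*x - 64

Expanding det(x·I − A) (e.g. by cofactor expansion or by noting that A is similar to its Jordan form J, which has the same characteristic polynomial as A) gives
  χ_A(x) = x^4 + 11*x^3 + 36*x^2 + 16*x - 64
which factors as (x - 1)*(x + 4)^3. The eigenvalues (with algebraic multiplicities) are λ = -4 with multiplicity 3, λ = 1 with multiplicity 1.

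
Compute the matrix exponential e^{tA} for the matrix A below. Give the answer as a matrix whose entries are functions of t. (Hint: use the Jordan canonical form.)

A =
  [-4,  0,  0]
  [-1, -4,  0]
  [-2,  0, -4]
e^{tA} =
  [exp(-4*t), 0, 0]
  [-t*exp(-4*t), exp(-4*t), 0]
  [-2*t*exp(-4*t), 0, exp(-4*t)]

Strategy: write A = P · J · P⁻¹ where J is a Jordan canonical form, so e^{tA} = P · e^{tJ} · P⁻¹, and e^{tJ} can be computed block-by-block.

A has Jordan form
J =
  [-4,  1,  0]
  [ 0, -4,  0]
  [ 0,  0, -4]
(up to reordering of blocks).

Per-block formulas:
  For a 2×2 Jordan block J_2(-4): exp(t · J_2(-4)) = e^(-4t)·(I + t·N), where N is the 2×2 nilpotent shift.
  For a 1×1 block at λ = -4: exp(t · [-4]) = [e^(-4t)].

After assembling e^{tJ} and conjugating by P, we get:

e^{tA} =
  [exp(-4*t), 0, 0]
  [-t*exp(-4*t), exp(-4*t), 0]
  [-2*t*exp(-4*t), 0, exp(-4*t)]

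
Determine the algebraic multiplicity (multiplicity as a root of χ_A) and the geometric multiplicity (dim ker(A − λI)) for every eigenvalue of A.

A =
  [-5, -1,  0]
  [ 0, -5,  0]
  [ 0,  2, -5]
λ = -5: alg = 3, geom = 2

Step 1 — factor the characteristic polynomial to read off the algebraic multiplicities:
  χ_A(x) = (x + 5)^3

Step 2 — compute geometric multiplicities via the rank-nullity identity g(λ) = n − rank(A − λI):
  rank(A − (-5)·I) = 1, so dim ker(A − (-5)·I) = n − 1 = 2

Summary:
  λ = -5: algebraic multiplicity = 3, geometric multiplicity = 2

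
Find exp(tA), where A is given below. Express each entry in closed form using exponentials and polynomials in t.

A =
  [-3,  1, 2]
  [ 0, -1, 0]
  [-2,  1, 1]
e^{tA} =
  [-2*t*exp(-t) + exp(-t), t*exp(-t), 2*t*exp(-t)]
  [0, exp(-t), 0]
  [-2*t*exp(-t), t*exp(-t), 2*t*exp(-t) + exp(-t)]

Strategy: write A = P · J · P⁻¹ where J is a Jordan canonical form, so e^{tA} = P · e^{tJ} · P⁻¹, and e^{tJ} can be computed block-by-block.

A has Jordan form
J =
  [-1,  1,  0]
  [ 0, -1,  0]
  [ 0,  0, -1]
(up to reordering of blocks).

Per-block formulas:
  For a 1×1 block at λ = -1: exp(t · [-1]) = [e^(-1t)].
  For a 2×2 Jordan block J_2(-1): exp(t · J_2(-1)) = e^(-1t)·(I + t·N), where N is the 2×2 nilpotent shift.

After assembling e^{tJ} and conjugating by P, we get:

e^{tA} =
  [-2*t*exp(-t) + exp(-t), t*exp(-t), 2*t*exp(-t)]
  [0, exp(-t), 0]
  [-2*t*exp(-t), t*exp(-t), 2*t*exp(-t) + exp(-t)]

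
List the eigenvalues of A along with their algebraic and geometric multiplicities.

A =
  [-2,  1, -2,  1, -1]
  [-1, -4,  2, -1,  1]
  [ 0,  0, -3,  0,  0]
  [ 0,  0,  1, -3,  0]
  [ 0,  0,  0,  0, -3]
λ = -3: alg = 5, geom = 3

Step 1 — factor the characteristic polynomial to read off the algebraic multiplicities:
  χ_A(x) = (x + 3)^5

Step 2 — compute geometric multiplicities via the rank-nullity identity g(λ) = n − rank(A − λI):
  rank(A − (-3)·I) = 2, so dim ker(A − (-3)·I) = n − 2 = 3

Summary:
  λ = -3: algebraic multiplicity = 5, geometric multiplicity = 3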